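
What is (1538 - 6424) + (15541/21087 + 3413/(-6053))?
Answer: -623625039604/127639611 ≈ -4885.8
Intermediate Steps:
(1538 - 6424) + (15541/21087 + 3413/(-6053)) = -4886 + (15541*(1/21087) + 3413*(-1/6053)) = -4886 + (15541/21087 - 3413/6053) = -4886 + 22099742/127639611 = -623625039604/127639611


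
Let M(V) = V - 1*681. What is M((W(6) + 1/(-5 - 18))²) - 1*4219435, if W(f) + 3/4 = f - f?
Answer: -35719056495/8464 ≈ -4.2201e+6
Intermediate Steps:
W(f) = -¾ (W(f) = -¾ + (f - f) = -¾ + 0 = -¾)
M(V) = -681 + V (M(V) = V - 681 = -681 + V)
M((W(6) + 1/(-5 - 18))²) - 1*4219435 = (-681 + (-¾ + 1/(-5 - 18))²) - 1*4219435 = (-681 + (-¾ + 1/(-23))²) - 4219435 = (-681 + (-¾ - 1/23)²) - 4219435 = (-681 + (-73/92)²) - 4219435 = (-681 + 5329/8464) - 4219435 = -5758655/8464 - 4219435 = -35719056495/8464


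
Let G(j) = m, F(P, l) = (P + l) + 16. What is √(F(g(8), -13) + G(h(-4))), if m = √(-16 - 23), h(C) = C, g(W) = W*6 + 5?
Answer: √(56 + I*√39) ≈ 7.4949 + 0.41662*I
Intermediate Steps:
g(W) = 5 + 6*W (g(W) = 6*W + 5 = 5 + 6*W)
F(P, l) = 16 + P + l
m = I*√39 (m = √(-39) = I*√39 ≈ 6.245*I)
G(j) = I*√39
√(F(g(8), -13) + G(h(-4))) = √((16 + (5 + 6*8) - 13) + I*√39) = √((16 + (5 + 48) - 13) + I*√39) = √((16 + 53 - 13) + I*√39) = √(56 + I*√39)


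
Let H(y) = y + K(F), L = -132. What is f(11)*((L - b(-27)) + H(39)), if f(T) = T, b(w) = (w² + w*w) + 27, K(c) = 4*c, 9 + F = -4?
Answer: -17930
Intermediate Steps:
F = -13 (F = -9 - 4 = -13)
b(w) = 27 + 2*w² (b(w) = (w² + w²) + 27 = 2*w² + 27 = 27 + 2*w²)
H(y) = -52 + y (H(y) = y + 4*(-13) = y - 52 = -52 + y)
f(11)*((L - b(-27)) + H(39)) = 11*((-132 - (27 + 2*(-27)²)) + (-52 + 39)) = 11*((-132 - (27 + 2*729)) - 13) = 11*((-132 - (27 + 1458)) - 13) = 11*((-132 - 1*1485) - 13) = 11*((-132 - 1485) - 13) = 11*(-1617 - 13) = 11*(-1630) = -17930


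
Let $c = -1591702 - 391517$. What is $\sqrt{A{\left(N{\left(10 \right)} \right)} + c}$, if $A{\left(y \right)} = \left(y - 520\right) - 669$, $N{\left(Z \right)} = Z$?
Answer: $13 i \sqrt{11742} \approx 1408.7 i$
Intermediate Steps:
$c = -1983219$
$A{\left(y \right)} = -1189 + y$ ($A{\left(y \right)} = \left(-520 + y\right) - 669 = -1189 + y$)
$\sqrt{A{\left(N{\left(10 \right)} \right)} + c} = \sqrt{\left(-1189 + 10\right) - 1983219} = \sqrt{-1179 - 1983219} = \sqrt{-1984398} = 13 i \sqrt{11742}$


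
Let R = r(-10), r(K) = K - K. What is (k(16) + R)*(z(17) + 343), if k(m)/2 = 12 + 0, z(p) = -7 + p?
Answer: 8472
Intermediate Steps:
r(K) = 0
R = 0
k(m) = 24 (k(m) = 2*(12 + 0) = 2*12 = 24)
(k(16) + R)*(z(17) + 343) = (24 + 0)*((-7 + 17) + 343) = 24*(10 + 343) = 24*353 = 8472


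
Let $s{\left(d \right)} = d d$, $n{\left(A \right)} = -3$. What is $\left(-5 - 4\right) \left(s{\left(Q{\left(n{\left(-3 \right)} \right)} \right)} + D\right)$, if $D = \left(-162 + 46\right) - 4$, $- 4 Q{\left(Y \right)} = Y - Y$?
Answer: $1080$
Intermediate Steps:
$Q{\left(Y \right)} = 0$ ($Q{\left(Y \right)} = - \frac{Y - Y}{4} = \left(- \frac{1}{4}\right) 0 = 0$)
$s{\left(d \right)} = d^{2}$
$D = -120$ ($D = -116 - 4 = -120$)
$\left(-5 - 4\right) \left(s{\left(Q{\left(n{\left(-3 \right)} \right)} \right)} + D\right) = \left(-5 - 4\right) \left(0^{2} - 120\right) = - 9 \left(0 - 120\right) = \left(-9\right) \left(-120\right) = 1080$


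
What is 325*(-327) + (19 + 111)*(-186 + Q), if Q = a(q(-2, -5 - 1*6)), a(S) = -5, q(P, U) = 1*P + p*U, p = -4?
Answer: -131105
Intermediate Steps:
q(P, U) = P - 4*U (q(P, U) = 1*P - 4*U = P - 4*U)
Q = -5
325*(-327) + (19 + 111)*(-186 + Q) = 325*(-327) + (19 + 111)*(-186 - 5) = -106275 + 130*(-191) = -106275 - 24830 = -131105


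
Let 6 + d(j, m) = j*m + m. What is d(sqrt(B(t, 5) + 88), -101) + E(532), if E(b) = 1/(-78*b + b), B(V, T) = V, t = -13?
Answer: -4383149/40964 - 505*sqrt(3) ≈ -981.69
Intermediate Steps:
E(b) = -1/(77*b) (E(b) = 1/(-77*b) = -1/(77*b))
d(j, m) = -6 + m + j*m (d(j, m) = -6 + (j*m + m) = -6 + (m + j*m) = -6 + m + j*m)
d(sqrt(B(t, 5) + 88), -101) + E(532) = (-6 - 101 + sqrt(-13 + 88)*(-101)) - 1/77/532 = (-6 - 101 + sqrt(75)*(-101)) - 1/77*1/532 = (-6 - 101 + (5*sqrt(3))*(-101)) - 1/40964 = (-6 - 101 - 505*sqrt(3)) - 1/40964 = (-107 - 505*sqrt(3)) - 1/40964 = -4383149/40964 - 505*sqrt(3)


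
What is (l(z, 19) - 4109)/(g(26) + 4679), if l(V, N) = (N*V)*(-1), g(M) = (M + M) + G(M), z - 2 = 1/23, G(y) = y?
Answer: -95400/109411 ≈ -0.87194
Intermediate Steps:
z = 47/23 (z = 2 + 1/23 = 47/23 ≈ 2.0435)
g(M) = 3*M (g(M) = (M + M) + M = 2*M + M = 3*M)
l(V, N) = -N*V
(l(z, 19) - 4109)/(g(26) + 4679) = (-1*19*47/23 - 4109)/(3*26 + 4679) = (-893/23 - 4109)/(78 + 4679) = -95400/23/4757 = -95400/23*1/4757 = -95400/109411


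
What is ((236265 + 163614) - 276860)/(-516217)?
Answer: -9463/39709 ≈ -0.23831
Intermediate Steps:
((236265 + 163614) - 276860)/(-516217) = (399879 - 276860)*(-1/516217) = 123019*(-1/516217) = -9463/39709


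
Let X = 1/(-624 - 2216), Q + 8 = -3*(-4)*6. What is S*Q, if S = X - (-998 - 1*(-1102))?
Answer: -2362888/355 ≈ -6656.0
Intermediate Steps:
Q = 64 (Q = -8 - 3*(-4)*6 = -8 + 12*6 = -8 + 72 = 64)
X = -1/2840 (X = 1/(-2840) = -1/2840 ≈ -0.00035211)
S = -295361/2840 (S = -1/2840 - (-998 - 1*(-1102)) = -1/2840 - (-998 + 1102) = -1/2840 - 1*104 = -1/2840 - 104 = -295361/2840 ≈ -104.00)
S*Q = -295361/2840*64 = -2362888/355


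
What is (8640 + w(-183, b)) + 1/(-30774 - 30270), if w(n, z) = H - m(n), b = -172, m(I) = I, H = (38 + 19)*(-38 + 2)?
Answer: 413328923/61044 ≈ 6771.0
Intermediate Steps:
H = -2052 (H = 57*(-36) = -2052)
w(n, z) = -2052 - n
(8640 + w(-183, b)) + 1/(-30774 - 30270) = (8640 + (-2052 - 1*(-183))) + 1/(-30774 - 30270) = (8640 + (-2052 + 183)) + 1/(-61044) = (8640 - 1869) - 1/61044 = 6771 - 1/61044 = 413328923/61044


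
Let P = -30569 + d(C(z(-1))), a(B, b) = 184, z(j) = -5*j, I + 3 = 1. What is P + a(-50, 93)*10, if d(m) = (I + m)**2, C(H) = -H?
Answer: -28680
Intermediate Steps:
I = -2 (I = -3 + 1 = -2)
d(m) = (-2 + m)**2
P = -30520 (P = -30569 + (-2 - (-5)*(-1))**2 = -30569 + (-2 - 1*5)**2 = -30569 + (-2 - 5)**2 = -30569 + (-7)**2 = -30569 + 49 = -30520)
P + a(-50, 93)*10 = -30520 + 184*10 = -30520 + 1840 = -28680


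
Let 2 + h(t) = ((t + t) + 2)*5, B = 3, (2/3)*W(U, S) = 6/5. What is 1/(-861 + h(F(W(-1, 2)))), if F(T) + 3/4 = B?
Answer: -2/1661 ≈ -0.0012041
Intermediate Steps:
W(U, S) = 9/5 (W(U, S) = 3*(6/5)/2 = 3*(6*(⅕))/2 = (3/2)*(6/5) = 9/5)
F(T) = 9/4 (F(T) = -¾ + 3 = 9/4)
h(t) = 8 + 10*t (h(t) = -2 + ((t + t) + 2)*5 = -2 + (2*t + 2)*5 = -2 + (2 + 2*t)*5 = -2 + (10 + 10*t) = 8 + 10*t)
1/(-861 + h(F(W(-1, 2)))) = 1/(-861 + (8 + 10*(9/4))) = 1/(-861 + (8 + 45/2)) = 1/(-861 + 61/2) = 1/(-1661/2) = -2/1661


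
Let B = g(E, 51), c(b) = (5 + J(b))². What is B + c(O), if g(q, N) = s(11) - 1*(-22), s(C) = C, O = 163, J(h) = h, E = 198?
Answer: 28257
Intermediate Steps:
c(b) = (5 + b)²
g(q, N) = 33 (g(q, N) = 11 - 1*(-22) = 11 + 22 = 33)
B = 33
B + c(O) = 33 + (5 + 163)² = 33 + 168² = 33 + 28224 = 28257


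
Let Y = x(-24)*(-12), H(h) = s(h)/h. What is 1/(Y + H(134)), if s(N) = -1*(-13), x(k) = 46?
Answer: -134/73955 ≈ -0.0018119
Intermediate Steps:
s(N) = 13
H(h) = 13/h
Y = -552 (Y = 46*(-12) = -552)
1/(Y + H(134)) = 1/(-552 + 13/134) = 1/(-73955/134) = -134/73955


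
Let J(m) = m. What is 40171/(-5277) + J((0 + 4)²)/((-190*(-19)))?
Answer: -72466439/9524985 ≈ -7.6080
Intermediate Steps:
40171/(-5277) + J((0 + 4)²)/((-190*(-19))) = 40171/(-5277) + (0 + 4)²/((-190*(-19))) = 40171*(-1/5277) + 4²/3610 = -40171/5277 + 16*(1/3610) = -40171/5277 + 8/1805 = -72466439/9524985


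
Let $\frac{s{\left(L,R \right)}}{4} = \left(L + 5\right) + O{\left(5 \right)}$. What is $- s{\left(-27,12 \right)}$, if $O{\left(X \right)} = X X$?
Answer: $-12$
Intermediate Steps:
$O{\left(X \right)} = X^{2}$
$s{\left(L,R \right)} = 120 + 4 L$ ($s{\left(L,R \right)} = 4 \left(\left(L + 5\right) + 5^{2}\right) = 4 \left(\left(5 + L\right) + 25\right) = 4 \left(30 + L\right) = 120 + 4 L$)
$- s{\left(-27,12 \right)} = - (120 + 4 \left(-27\right)) = - (120 - 108) = \left(-1\right) 12 = -12$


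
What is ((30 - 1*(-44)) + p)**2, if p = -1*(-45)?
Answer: 14161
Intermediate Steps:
p = 45
((30 - 1*(-44)) + p)**2 = ((30 - 1*(-44)) + 45)**2 = ((30 + 44) + 45)**2 = (74 + 45)**2 = 119**2 = 14161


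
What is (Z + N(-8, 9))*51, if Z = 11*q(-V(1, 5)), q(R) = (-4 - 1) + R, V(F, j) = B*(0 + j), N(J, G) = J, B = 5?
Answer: -17238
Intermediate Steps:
V(F, j) = 5*j (V(F, j) = 5*(0 + j) = 5*j)
q(R) = -5 + R
Z = -330 (Z = 11*(-5 - 5*5) = 11*(-5 - 1*25) = 11*(-5 - 25) = 11*(-30) = -330)
(Z + N(-8, 9))*51 = (-330 - 8)*51 = -338*51 = -17238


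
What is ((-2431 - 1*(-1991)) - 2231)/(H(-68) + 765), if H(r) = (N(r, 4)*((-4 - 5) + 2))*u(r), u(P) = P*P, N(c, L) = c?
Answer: -2671/2201789 ≈ -0.0012131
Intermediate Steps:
u(P) = P²
H(r) = -7*r³ (H(r) = (r*((-4 - 5) + 2))*r² = (r*(-9 + 2))*r² = (r*(-7))*r² = (-7*r)*r² = -7*r³)
((-2431 - 1*(-1991)) - 2231)/(H(-68) + 765) = ((-2431 - 1*(-1991)) - 2231)/(-7*(-68)³ + 765) = ((-2431 + 1991) - 2231)/(-7*(-314432) + 765) = (-440 - 2231)/(2201024 + 765) = -2671/2201789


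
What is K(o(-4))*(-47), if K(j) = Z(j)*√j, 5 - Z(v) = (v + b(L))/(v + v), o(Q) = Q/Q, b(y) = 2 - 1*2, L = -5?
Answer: -423/2 ≈ -211.50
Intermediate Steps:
b(y) = 0 (b(y) = 2 - 2 = 0)
o(Q) = 1
Z(v) = 9/2 (Z(v) = 5 - (v + 0)/(v + v) = 5 - v/(2*v) = 5 - v*1/(2*v) = 5 - 1*½ = 5 - ½ = 9/2)
K(j) = 9*√j/2
K(o(-4))*(-47) = (9*√1/2)*(-47) = ((9/2)*1)*(-47) = (9/2)*(-47) = -423/2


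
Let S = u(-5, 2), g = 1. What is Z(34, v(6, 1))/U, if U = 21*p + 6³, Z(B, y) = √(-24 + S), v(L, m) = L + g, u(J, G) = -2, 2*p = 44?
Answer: I*√26/678 ≈ 0.0075207*I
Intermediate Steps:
p = 22 (p = (½)*44 = 22)
S = -2
v(L, m) = 1 + L (v(L, m) = L + 1 = 1 + L)
Z(B, y) = I*√26 (Z(B, y) = √(-24 - 2) = √(-26) = I*√26)
U = 678 (U = 21*22 + 6³ = 462 + 216 = 678)
Z(34, v(6, 1))/U = (I*√26)/678 = (I*√26)*(1/678) = I*√26/678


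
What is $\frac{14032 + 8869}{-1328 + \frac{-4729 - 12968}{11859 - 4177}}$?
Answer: $- \frac{175925482}{10219393} \approx -17.215$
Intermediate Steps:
$\frac{14032 + 8869}{-1328 + \frac{-4729 - 12968}{11859 - 4177}} = \frac{22901}{-1328 - \frac{17697}{7682}} = \frac{22901}{- \frac{10219393}{7682}} = 22901 \left(- \frac{7682}{10219393}\right) = - \frac{175925482}{10219393}$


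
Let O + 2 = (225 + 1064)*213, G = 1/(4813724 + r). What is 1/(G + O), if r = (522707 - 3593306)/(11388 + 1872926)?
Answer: 9070564454737/2490368823872201349 ≈ 3.6423e-6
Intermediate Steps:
r = -3070599/1884314 ≈ -1.6296
G = 1884314/9070564454737 (G = 1/(4813724 - 3070599/1884314) = 1/(9070564454737/1884314) = 1884314/9070564454737 ≈ 2.0774e-7)
O = 274555 (O = -2 + (225 + 1064)*213 = -2 + 1289*213 = -2 + 274557 = 274555)
1/(G + O) = 1/(1884314/9070564454737 + 274555) = 1/(2490368823872201349/9070564454737) = 9070564454737/2490368823872201349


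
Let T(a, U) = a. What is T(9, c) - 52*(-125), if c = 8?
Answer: 6509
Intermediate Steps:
T(9, c) - 52*(-125) = 9 - 52*(-125) = 9 + 6500 = 6509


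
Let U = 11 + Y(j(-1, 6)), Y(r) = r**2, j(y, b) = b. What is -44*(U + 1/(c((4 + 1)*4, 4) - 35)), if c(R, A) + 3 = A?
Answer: -35134/17 ≈ -2066.7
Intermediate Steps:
c(R, A) = -3 + A
U = 47 (U = 11 + 6**2 = 11 + 36 = 47)
-44*(U + 1/(c((4 + 1)*4, 4) - 35)) = -44*(47 + 1/((-3 + 4) - 35)) = -44*(47 + 1/(1 - 35)) = -44*(47 + 1/(-34)) = -44*(47 - 1/34) = -44*1597/34 = -35134/17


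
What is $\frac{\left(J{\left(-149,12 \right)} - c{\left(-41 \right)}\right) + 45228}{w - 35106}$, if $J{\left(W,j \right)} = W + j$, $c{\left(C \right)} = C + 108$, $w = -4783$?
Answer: $- \frac{45024}{39889} \approx -1.1287$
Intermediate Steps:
$c{\left(C \right)} = 108 + C$
$\frac{\left(J{\left(-149,12 \right)} - c{\left(-41 \right)}\right) + 45228}{w - 35106} = \frac{\left(\left(-149 + 12\right) - \left(108 - 41\right)\right) + 45228}{-4783 - 35106} = \frac{\left(-137 - 67\right) + 45228}{-39889} = \left(\left(-137 - 67\right) + 45228\right) \left(- \frac{1}{39889}\right) = \left(-204 + 45228\right) \left(- \frac{1}{39889}\right) = 45024 \left(- \frac{1}{39889}\right) = - \frac{45024}{39889}$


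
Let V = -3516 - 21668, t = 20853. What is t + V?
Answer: -4331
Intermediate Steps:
V = -25184
t + V = 20853 - 25184 = -4331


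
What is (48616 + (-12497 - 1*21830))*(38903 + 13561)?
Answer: 749658096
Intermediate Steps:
(48616 + (-12497 - 1*21830))*(38903 + 13561) = (48616 + (-12497 - 21830))*52464 = (48616 - 34327)*52464 = 14289*52464 = 749658096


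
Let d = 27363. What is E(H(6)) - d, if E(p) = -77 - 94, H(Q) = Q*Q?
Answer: -27534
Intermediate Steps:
H(Q) = Q²
E(p) = -171
E(H(6)) - d = -171 - 1*27363 = -171 - 27363 = -27534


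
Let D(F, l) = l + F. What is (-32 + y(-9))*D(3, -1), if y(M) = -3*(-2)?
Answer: -52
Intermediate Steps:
D(F, l) = F + l
y(M) = 6
(-32 + y(-9))*D(3, -1) = (-32 + 6)*(3 - 1) = -26*2 = -52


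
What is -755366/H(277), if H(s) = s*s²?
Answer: -755366/21253933 ≈ -0.035540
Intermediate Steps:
H(s) = s³
-755366/H(277) = -755366/(277³) = -755366/21253933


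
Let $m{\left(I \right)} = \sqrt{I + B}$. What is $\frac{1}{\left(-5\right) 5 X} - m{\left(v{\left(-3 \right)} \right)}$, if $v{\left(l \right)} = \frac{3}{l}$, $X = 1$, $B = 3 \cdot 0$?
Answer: $- \frac{1}{25} - i \approx -0.04 - 1.0 i$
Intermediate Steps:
$B = 0$
$m{\left(I \right)} = \sqrt{I}$ ($m{\left(I \right)} = \sqrt{I + 0} = \sqrt{I}$)
$\frac{1}{\left(-5\right) 5 X} - m{\left(v{\left(-3 \right)} \right)} = \frac{1}{\left(-5\right) 5 \cdot 1} - \sqrt{\frac{3}{-3}} = \frac{1}{\left(-25\right) 1} - \sqrt{3 \left(- \frac{1}{3}\right)} = \frac{1}{-25} - \sqrt{-1} = - \frac{1}{25} - i$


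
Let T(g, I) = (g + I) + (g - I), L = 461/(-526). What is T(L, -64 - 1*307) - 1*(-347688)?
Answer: 91441483/263 ≈ 3.4769e+5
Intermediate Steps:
L = -461/526 (L = 461*(-1/526) = -461/526 ≈ -0.87643)
T(g, I) = 2*g (T(g, I) = (I + g) + (g - I) = 2*g)
T(L, -64 - 1*307) - 1*(-347688) = 2*(-461/526) - 1*(-347688) = -461/263 + 347688 = 91441483/263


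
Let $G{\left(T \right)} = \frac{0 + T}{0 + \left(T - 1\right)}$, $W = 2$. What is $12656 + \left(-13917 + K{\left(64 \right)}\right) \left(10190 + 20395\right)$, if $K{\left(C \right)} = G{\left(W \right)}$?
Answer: $-425577619$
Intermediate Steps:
$G{\left(T \right)} = \frac{T}{-1 + T}$ ($G{\left(T \right)} = \frac{T}{0 + \left(-1 + T\right)} = \frac{T}{-1 + T}$)
$K{\left(C \right)} = 2$ ($K{\left(C \right)} = \frac{2}{-1 + 2} = \frac{2}{1} = 2 \cdot 1 = 2$)
$12656 + \left(-13917 + K{\left(64 \right)}\right) \left(10190 + 20395\right) = 12656 + \left(-13917 + 2\right) \left(10190 + 20395\right) = 12656 - 425590275 = -425577619$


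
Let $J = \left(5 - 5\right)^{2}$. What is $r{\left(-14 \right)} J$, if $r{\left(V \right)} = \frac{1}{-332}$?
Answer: $0$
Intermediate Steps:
$r{\left(V \right)} = - \frac{1}{332}$
$J = 0$ ($J = \left(5 - 5\right)^{2} = 0^{2} = 0$)
$r{\left(-14 \right)} J = \left(- \frac{1}{332}\right) 0 = 0$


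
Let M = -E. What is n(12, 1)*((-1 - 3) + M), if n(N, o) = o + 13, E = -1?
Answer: -42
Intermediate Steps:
n(N, o) = 13 + o
M = 1 (M = -1*(-1) = 1)
n(12, 1)*((-1 - 3) + M) = (13 + 1)*((-1 - 3) + 1) = 14*(-4 + 1) = 14*(-3) = -42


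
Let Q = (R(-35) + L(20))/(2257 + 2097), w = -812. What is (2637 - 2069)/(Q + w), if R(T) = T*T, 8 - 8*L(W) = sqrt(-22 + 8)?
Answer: -279692335039488/399703204649095 + 9892288*I*sqrt(14)/399703204649095 ≈ -0.69975 + 9.2603e-8*I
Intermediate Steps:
L(W) = 1 - I*sqrt(14)/8 (L(W) = 1 - sqrt(-22 + 8)/8 = 1 - I*sqrt(14)/8)
R(T) = T**2
Q = 613/2177 - I*sqrt(14)/34832 (Q = ((-35)**2 + (1 - I*sqrt(14)/8))/(2257 + 2097) = (1225 + (1 - I*sqrt(14)/8))/4354 = (1226 - I*sqrt(14)/8)*(1/4354) = 613/2177 - I*sqrt(14)/34832 ≈ 0.28158 - 0.00010742*I)
(2637 - 2069)/(Q + w) = (2637 - 2069)/((613/2177 - I*sqrt(14)/34832) - 812) = 568/(-1767111/2177 - I*sqrt(14)/34832)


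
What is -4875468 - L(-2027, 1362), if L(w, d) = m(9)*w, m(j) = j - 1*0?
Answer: -4857225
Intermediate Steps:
m(j) = j (m(j) = j + 0 = j)
L(w, d) = 9*w
-4875468 - L(-2027, 1362) = -4875468 - 9*(-2027) = -4875468 - 1*(-18243) = -4875468 + 18243 = -4857225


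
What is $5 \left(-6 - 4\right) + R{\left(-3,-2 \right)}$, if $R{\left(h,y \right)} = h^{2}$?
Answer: $-41$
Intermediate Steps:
$5 \left(-6 - 4\right) + R{\left(-3,-2 \right)} = 5 \left(-6 - 4\right) + \left(-3\right)^{2} = 5 \left(-10\right) + 9 = -50 + 9 = -41$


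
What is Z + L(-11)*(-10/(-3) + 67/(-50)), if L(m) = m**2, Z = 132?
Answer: 55979/150 ≈ 373.19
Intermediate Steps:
Z + L(-11)*(-10/(-3) + 67/(-50)) = 132 + (-11)**2*(-10/(-3) + 67/(-50)) = 132 + 121*(-10*(-1/3) + 67*(-1/50)) = 132 + 121*(10/3 - 67/50) = 132 + 121*(299/150) = 132 + 36179/150 = 55979/150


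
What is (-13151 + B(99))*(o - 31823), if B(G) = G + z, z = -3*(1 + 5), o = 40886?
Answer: -118453410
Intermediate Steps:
z = -18 (z = -3*6 = -18)
B(G) = -18 + G (B(G) = G - 18 = -18 + G)
(-13151 + B(99))*(o - 31823) = (-13151 + (-18 + 99))*(40886 - 31823) = (-13151 + 81)*9063 = -13070*9063 = -118453410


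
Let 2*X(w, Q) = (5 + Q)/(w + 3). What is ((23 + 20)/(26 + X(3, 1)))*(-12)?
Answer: -1032/53 ≈ -19.472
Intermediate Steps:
X(w, Q) = (5 + Q)/(2*(3 + w)) (X(w, Q) = ((5 + Q)/(w + 3))/2 = ((5 + Q)/(3 + w))/2 = (5 + Q)/(2*(3 + w)))
((23 + 20)/(26 + X(3, 1)))*(-12) = ((23 + 20)/(26 + (5 + 1)/(2*(3 + 3))))*(-12) = (43/(26 + (½)*6/6))*(-12) = (43/(26 + (½)*(⅙)*6))*(-12) = (43/(26 + ½))*(-12) = (43/(53/2))*(-12) = (43*(2/53))*(-12) = (86/53)*(-12) = -1032/53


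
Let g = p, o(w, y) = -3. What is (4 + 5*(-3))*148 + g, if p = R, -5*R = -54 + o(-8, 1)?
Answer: -8083/5 ≈ -1616.6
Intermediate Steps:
R = 57/5 (R = -(-54 - 3)/5 = -1/5*(-57) = 57/5 ≈ 11.400)
p = 57/5 ≈ 11.400
g = 57/5 ≈ 11.400
(4 + 5*(-3))*148 + g = (4 + 5*(-3))*148 + 57/5 = (4 - 15)*148 + 57/5 = -11*148 + 57/5 = -1628 + 57/5 = -8083/5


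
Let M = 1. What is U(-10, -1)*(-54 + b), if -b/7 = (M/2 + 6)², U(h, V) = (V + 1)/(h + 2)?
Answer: 0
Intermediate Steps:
U(h, V) = (1 + V)/(2 + h)
b = -1183/4 (b = -7*(1/2 + 6)² = -7*(1*(½) + 6)² = -7*(½ + 6)² = -7*(13/2)² = -7*169/4 = -1183/4 ≈ -295.75)
U(-10, -1)*(-54 + b) = ((1 - 1)/(2 - 10))*(-54 - 1183/4) = (0/(-8))*(-1399/4) = -⅛*0*(-1399/4) = 0*(-1399/4) = 0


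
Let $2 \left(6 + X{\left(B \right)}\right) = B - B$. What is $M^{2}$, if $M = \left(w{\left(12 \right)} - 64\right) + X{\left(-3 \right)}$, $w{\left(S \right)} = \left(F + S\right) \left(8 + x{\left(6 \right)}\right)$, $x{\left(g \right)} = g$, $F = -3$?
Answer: $3136$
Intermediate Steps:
$w{\left(S \right)} = -42 + 14 S$ ($w{\left(S \right)} = \left(-3 + S\right) \left(8 + 6\right) = \left(-3 + S\right) 14 = -42 + 14 S$)
$X{\left(B \right)} = -6$ ($X{\left(B \right)} = -6 + \frac{B - B}{2} = -6 + \frac{1}{2} \cdot 0 = -6 + 0 = -6$)
$M = 56$ ($M = \left(\left(-42 + 14 \cdot 12\right) - 64\right) - 6 = \left(\left(-42 + 168\right) - 64\right) - 6 = \left(126 - 64\right) - 6 = 62 - 6 = 56$)
$M^{2} = 56^{2} = 3136$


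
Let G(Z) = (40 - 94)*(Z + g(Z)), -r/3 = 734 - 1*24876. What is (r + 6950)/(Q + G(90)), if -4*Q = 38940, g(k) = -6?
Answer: -79376/14271 ≈ -5.5620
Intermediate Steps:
Q = -9735 (Q = -¼*38940 = -9735)
r = 72426 (r = -3*(734 - 1*24876) = -3*(734 - 24876) = -3*(-24142) = 72426)
G(Z) = 324 - 54*Z (G(Z) = (40 - 94)*(Z - 6) = -54*(-6 + Z) = 324 - 54*Z)
(r + 6950)/(Q + G(90)) = (72426 + 6950)/(-9735 + (324 - 54*90)) = 79376/(-9735 + (324 - 4860)) = 79376/(-9735 - 4536) = 79376/(-14271) = 79376*(-1/14271) = -79376/14271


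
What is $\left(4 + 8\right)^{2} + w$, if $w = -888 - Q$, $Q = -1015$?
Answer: $271$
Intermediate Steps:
$w = 127$ ($w = -888 - -1015 = -888 + 1015 = 127$)
$\left(4 + 8\right)^{2} + w = \left(4 + 8\right)^{2} + 127 = 12^{2} + 127 = 144 + 127 = 271$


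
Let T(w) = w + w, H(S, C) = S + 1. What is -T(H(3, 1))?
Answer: -8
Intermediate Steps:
H(S, C) = 1 + S
T(w) = 2*w
-T(H(3, 1)) = -2*(1 + 3) = -2*4 = -1*8 = -8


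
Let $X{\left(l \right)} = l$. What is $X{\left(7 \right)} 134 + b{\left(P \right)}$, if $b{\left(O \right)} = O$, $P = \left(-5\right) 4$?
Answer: $918$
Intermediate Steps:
$P = -20$
$X{\left(7 \right)} 134 + b{\left(P \right)} = 7 \cdot 134 - 20 = 938 - 20 = 918$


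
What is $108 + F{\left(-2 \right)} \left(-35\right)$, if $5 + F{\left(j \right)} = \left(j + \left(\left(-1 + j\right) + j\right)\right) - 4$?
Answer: $668$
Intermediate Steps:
$F{\left(j \right)} = -10 + 3 j$ ($F{\left(j \right)} = -5 + \left(\left(j + \left(\left(-1 + j\right) + j\right)\right) - 4\right) = -5 + \left(\left(j + \left(-1 + 2 j\right)\right) - 4\right) = -5 + \left(\left(-1 + 3 j\right) - 4\right) = -5 + \left(-5 + 3 j\right) = -10 + 3 j$)
$108 + F{\left(-2 \right)} \left(-35\right) = 108 + \left(-10 + 3 \left(-2\right)\right) \left(-35\right) = 108 + \left(-10 - 6\right) \left(-35\right) = 108 - -560 = 108 + 560 = 668$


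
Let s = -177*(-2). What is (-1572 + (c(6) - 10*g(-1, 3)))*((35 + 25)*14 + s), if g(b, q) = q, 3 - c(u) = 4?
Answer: -1913982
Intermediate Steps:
c(u) = -1 (c(u) = 3 - 1*4 = 3 - 4 = -1)
s = 354
(-1572 + (c(6) - 10*g(-1, 3)))*((35 + 25)*14 + s) = (-1572 + (-1 - 10*3))*((35 + 25)*14 + 354) = (-1572 + (-1 - 30))*(60*14 + 354) = (-1572 - 31)*(840 + 354) = -1603*1194 = -1913982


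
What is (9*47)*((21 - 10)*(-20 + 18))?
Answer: -9306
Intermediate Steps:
(9*47)*((21 - 10)*(-20 + 18)) = 423*(11*(-2)) = 423*(-22) = -9306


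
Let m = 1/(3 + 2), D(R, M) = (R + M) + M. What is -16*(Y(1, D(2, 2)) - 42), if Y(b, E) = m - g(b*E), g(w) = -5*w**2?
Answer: -11056/5 ≈ -2211.2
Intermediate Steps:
D(R, M) = R + 2*M (D(R, M) = (M + R) + M = R + 2*M)
m = 1/5 ≈ 0.20000
Y(b, E) = 1/5 + 5*E**2*b**2 (Y(b, E) = 1/5 - (-5)*(b*E)**2 = 1/5 - (-5)*(E*b)**2 = 1/5 - (-5)*E**2*b**2 = 1/5 + 5*E**2*b**2)
-16*(Y(1, D(2, 2)) - 42) = -16*((1/5 + 5*(2 + 2*2)**2*1**2) - 42) = -16*((1/5 + 5*(2 + 4)**2*1) - 42) = -16*((1/5 + 5*6**2*1) - 42) = -16*((1/5 + 5*36*1) - 42) = -16*((1/5 + 180) - 42) = -16*(901/5 - 42) = -16*691/5 = -11056/5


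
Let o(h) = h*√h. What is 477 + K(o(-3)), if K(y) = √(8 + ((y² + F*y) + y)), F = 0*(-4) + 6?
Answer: 477 + √(-19 - 21*I*√3) ≈ 480.32 - 5.4789*I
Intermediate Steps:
o(h) = h^(3/2)
F = 6 (F = 0 + 6 = 6)
K(y) = √(8 + y² + 7*y) (K(y) = √(8 + ((y² + 6*y) + y)) = √(8 + (y² + 7*y)) = √(8 + y² + 7*y))
477 + K(o(-3)) = 477 + √(8 + ((-3)^(3/2))² + 7*(-3)^(3/2)) = 477 + √(8 + (-3*I*√3)² + 7*(-3*I*√3)) = 477 + √(8 - 27 - 21*I*√3) = 477 + √(-19 - 21*I*√3)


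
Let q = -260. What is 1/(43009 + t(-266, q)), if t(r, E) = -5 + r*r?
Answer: 1/113760 ≈ 8.7904e-6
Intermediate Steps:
t(r, E) = -5 + r**2
1/(43009 + t(-266, q)) = 1/(43009 + (-5 + (-266)**2)) = 1/(43009 + (-5 + 70756)) = 1/(43009 + 70751) = 1/113760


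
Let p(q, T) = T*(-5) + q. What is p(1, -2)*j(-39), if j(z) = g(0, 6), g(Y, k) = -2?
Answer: -22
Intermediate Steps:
p(q, T) = q - 5*T (p(q, T) = -5*T + q = q - 5*T)
j(z) = -2
p(1, -2)*j(-39) = (1 - 5*(-2))*(-2) = (1 + 10)*(-2) = 11*(-2) = -22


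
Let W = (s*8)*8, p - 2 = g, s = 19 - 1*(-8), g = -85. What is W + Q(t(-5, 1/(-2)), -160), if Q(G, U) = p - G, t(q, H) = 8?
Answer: 1637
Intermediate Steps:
s = 27 (s = 19 + 8 = 27)
p = -83 (p = 2 - 85 = -83)
W = 1728 (W = (27*8)*8 = 216*8 = 1728)
Q(G, U) = -83 - G
W + Q(t(-5, 1/(-2)), -160) = 1728 + (-83 - 1*8) = 1728 + (-83 - 8) = 1728 - 91 = 1637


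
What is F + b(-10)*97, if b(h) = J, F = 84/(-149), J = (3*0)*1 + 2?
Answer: 28822/149 ≈ 193.44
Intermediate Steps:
J = 2 (J = 0*1 + 2 = 0 + 2 = 2)
F = -84/149 (F = 84*(-1/149) = -84/149 ≈ -0.56376)
b(h) = 2
F + b(-10)*97 = -84/149 + 2*97 = -84/149 + 194 = 28822/149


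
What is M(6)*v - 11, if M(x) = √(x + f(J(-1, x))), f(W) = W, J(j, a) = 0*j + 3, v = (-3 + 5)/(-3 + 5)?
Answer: -8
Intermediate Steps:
v = 1 (v = 2/2 = 2*(½) = 1)
J(j, a) = 3 (J(j, a) = 0 + 3 = 3)
M(x) = √(3 + x) (M(x) = √(x + 3) = √(3 + x))
M(6)*v - 11 = √(3 + 6)*1 - 11 = √9*1 - 11 = 3*1 - 11 = 3 - 11 = -8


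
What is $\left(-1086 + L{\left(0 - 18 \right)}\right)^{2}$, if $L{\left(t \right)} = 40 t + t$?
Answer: $3326976$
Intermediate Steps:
$L{\left(t \right)} = 41 t$
$\left(-1086 + L{\left(0 - 18 \right)}\right)^{2} = \left(-1086 + 41 \left(0 - 18\right)\right)^{2} = \left(-1086 + 41 \left(-18\right)\right)^{2} = \left(-1086 - 738\right)^{2} = \left(-1824\right)^{2} = 3326976$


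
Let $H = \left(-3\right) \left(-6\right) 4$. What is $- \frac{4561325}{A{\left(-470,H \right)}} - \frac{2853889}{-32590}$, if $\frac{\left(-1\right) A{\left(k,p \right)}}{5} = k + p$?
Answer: $- \frac{7148717132}{3242705} \approx -2204.6$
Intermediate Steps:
$H = 72$ ($H = 18 \cdot 4 = 72$)
$A{\left(k,p \right)} = - 5 k - 5 p$ ($A{\left(k,p \right)} = - 5 \left(k + p\right) = - 5 k - 5 p$)
$- \frac{4561325}{A{\left(-470,H \right)}} - \frac{2853889}{-32590} = - \frac{4561325}{\left(-5\right) \left(-470\right) - 360} - \frac{2853889}{-32590} = - \frac{4561325}{2350 - 360} - - \frac{2853889}{32590} = - \frac{4561325}{1990} + \frac{2853889}{32590} = \left(-4561325\right) \frac{1}{1990} + \frac{2853889}{32590} = - \frac{912265}{398} + \frac{2853889}{32590} = - \frac{7148717132}{3242705}$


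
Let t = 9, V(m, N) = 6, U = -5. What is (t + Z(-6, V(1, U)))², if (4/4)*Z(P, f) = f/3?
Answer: 121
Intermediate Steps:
Z(P, f) = f/3
(t + Z(-6, V(1, U)))² = (9 + (⅓)*6)² = (9 + 2)² = 11² = 121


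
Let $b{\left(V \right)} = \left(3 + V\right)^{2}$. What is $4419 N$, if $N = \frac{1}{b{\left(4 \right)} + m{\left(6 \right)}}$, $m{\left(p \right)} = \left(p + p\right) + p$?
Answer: $\frac{4419}{67} \approx 65.955$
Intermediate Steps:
$m{\left(p \right)} = 3 p$ ($m{\left(p \right)} = 2 p + p = 3 p$)
$N = \frac{1}{67}$ ($N = \frac{1}{\left(3 + 4\right)^{2} + 3 \cdot 6} = \frac{1}{7^{2} + 18} = \frac{1}{49 + 18} = \frac{1}{67} \approx 0.014925$)
$4419 N = 4419 \cdot \frac{1}{67} = \frac{4419}{67}$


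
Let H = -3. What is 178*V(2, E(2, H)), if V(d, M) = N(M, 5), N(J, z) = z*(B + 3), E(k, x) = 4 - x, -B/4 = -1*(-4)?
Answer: -11570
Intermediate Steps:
B = -16 (B = -(-4)*(-4) = -4*4 = -16)
N(J, z) = -13*z (N(J, z) = z*(-16 + 3) = z*(-13) = -13*z)
V(d, M) = -65 (V(d, M) = -13*5 = -65)
178*V(2, E(2, H)) = 178*(-65) = -11570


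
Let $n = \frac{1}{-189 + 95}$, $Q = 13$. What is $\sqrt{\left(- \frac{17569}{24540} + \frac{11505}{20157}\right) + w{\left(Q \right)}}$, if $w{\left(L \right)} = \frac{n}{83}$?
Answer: $\frac{i \sqrt{15027670364338753770165}}{321606749130} \approx 0.38117 i$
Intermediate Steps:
$n = - \frac{1}{94}$ ($n = \frac{1}{-94} = - \frac{1}{94} \approx -0.010638$)
$w{\left(L \right)} = - \frac{1}{7802}$ ($w{\left(L \right)} = - \frac{1}{94 \cdot 83} = \left(- \frac{1}{94}\right) \frac{1}{83} = - \frac{1}{7802}$)
$\sqrt{\left(- \frac{17569}{24540} + \frac{11505}{20157}\right) + w{\left(Q \right)}} = \sqrt{\left(- \frac{17569}{24540} + \frac{11505}{20157}\right) - \frac{1}{7802}} = \sqrt{\left(\left(-17569\right) \frac{1}{24540} + 11505 \cdot \frac{1}{20157}\right) - \frac{1}{7802}} = \sqrt{\left(- \frac{17569}{24540} + \frac{3835}{6719}\right) - \frac{1}{7802}} = \sqrt{- \frac{23935211}{164884260} - \frac{1}{7802}} = \sqrt{- \frac{93453700241}{643213498260}} = \frac{i \sqrt{15027670364338753770165}}{321606749130}$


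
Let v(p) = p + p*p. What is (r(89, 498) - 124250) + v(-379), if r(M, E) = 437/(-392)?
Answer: 7452267/392 ≈ 19011.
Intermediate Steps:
r(M, E) = -437/392 (r(M, E) = 437*(-1/392) = -437/392)
v(p) = p + p²
(r(89, 498) - 124250) + v(-379) = (-437/392 - 124250) - 379*(1 - 379) = -48706437/392 - 379*(-378) = -48706437/392 + 143262 = 7452267/392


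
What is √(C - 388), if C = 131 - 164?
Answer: I*√421 ≈ 20.518*I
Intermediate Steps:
C = -33
√(C - 388) = √(-33 - 388) = √(-421) = I*√421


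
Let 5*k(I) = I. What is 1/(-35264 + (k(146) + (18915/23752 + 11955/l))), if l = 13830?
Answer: -54748360/1928956589993 ≈ -2.8382e-5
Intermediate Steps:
k(I) = I/5
1/(-35264 + (k(146) + (18915/23752 + 11955/l))) = 1/(-35264 + ((⅕)*146 + (18915/23752 + 11955/13830))) = 1/(-35264 + (146/5 + (18915*(1/23752) + 11955*(1/13830)))) = 1/(-35264 + (146/5 + (18915/23752 + 797/922))) = 1/(-35264 + (146/5 + 18184987/10949672)) = 1/(-35264 + 1689577047/54748360) = 1/(-1928956589993/54748360) = -54748360/1928956589993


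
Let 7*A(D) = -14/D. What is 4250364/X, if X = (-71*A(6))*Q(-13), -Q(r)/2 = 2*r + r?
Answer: 2125182/923 ≈ 2302.5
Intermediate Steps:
A(D) = -2/D (A(D) = (-14/D)/7 = -2/D)
Q(r) = -6*r (Q(r) = -2*(2*r + r) = -6*r)
X = 1846 (X = (-(-142)/6)*(-6*(-13)) = -(-142)/6*78 = -71*(-⅓)*78 = (71/3)*78 = 1846)
4250364/X = 4250364/1846 = 4250364*(1/1846) = 2125182/923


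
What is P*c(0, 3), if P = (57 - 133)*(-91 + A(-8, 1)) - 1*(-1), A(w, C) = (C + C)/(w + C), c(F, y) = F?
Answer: 0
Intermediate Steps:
A(w, C) = 2*C/(C + w) (A(w, C) = (2*C)/(C + w) = 2*C/(C + w))
P = 48571/7 (P = (57 - 133)*(-91 + 2*1/(1 - 8)) - 1*(-1) = -76*(-91 + 2*1/(-7)) + 1 = -76*(-91 + 2*1*(-1/7)) + 1 = -76*(-91 - 2/7) + 1 = -76*(-639/7) + 1 = 48564/7 + 1 = 48571/7 ≈ 6938.7)
P*c(0, 3) = (48571/7)*0 = 0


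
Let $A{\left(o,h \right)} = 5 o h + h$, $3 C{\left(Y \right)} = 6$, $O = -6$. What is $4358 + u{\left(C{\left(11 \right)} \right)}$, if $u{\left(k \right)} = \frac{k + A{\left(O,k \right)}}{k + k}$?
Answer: $4344$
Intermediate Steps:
$C{\left(Y \right)} = 2$ ($C{\left(Y \right)} = \frac{1}{3} \cdot 6 = 2$)
$A{\left(o,h \right)} = h + 5 h o$ ($A{\left(o,h \right)} = 5 h o + h = h + 5 h o$)
$u{\left(k \right)} = -14$ ($u{\left(k \right)} = \frac{k + k \left(1 + 5 \left(-6\right)\right)}{k + k} = \frac{k + k \left(1 - 30\right)}{2 k} = \left(k + k \left(-29\right)\right) \frac{1}{2 k} = \left(k - 29 k\right) \frac{1}{2 k} = - 28 k \frac{1}{2 k} = -14$)
$4358 + u{\left(C{\left(11 \right)} \right)} = 4358 - 14 = 4344$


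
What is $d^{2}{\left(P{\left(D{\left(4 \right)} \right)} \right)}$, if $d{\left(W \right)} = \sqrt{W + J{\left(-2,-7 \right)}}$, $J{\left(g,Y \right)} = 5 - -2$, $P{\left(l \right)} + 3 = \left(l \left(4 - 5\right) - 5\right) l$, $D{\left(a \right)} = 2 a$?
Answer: $-100$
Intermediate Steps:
$P{\left(l \right)} = -3 + l \left(-5 - l\right)$ ($P{\left(l \right)} = -3 + \left(l \left(4 - 5\right) - 5\right) l = -3 + \left(l \left(-1\right) - 5\right) l = -3 + \left(- l - 5\right) l = -3 + \left(-5 - l\right) l = -3 + l \left(-5 - l\right)$)
$J{\left(g,Y \right)} = 7$ ($J{\left(g,Y \right)} = 5 + 2 = 7$)
$d{\left(W \right)} = \sqrt{7 + W}$ ($d{\left(W \right)} = \sqrt{W + 7} = \sqrt{7 + W}$)
$d^{2}{\left(P{\left(D{\left(4 \right)} \right)} \right)} = \left(\sqrt{7 - \left(3 + \left(2 \cdot 4\right)^{2} + 5 \cdot 2 \cdot 4\right)}\right)^{2} = \left(\sqrt{7 - 107}\right)^{2} = \left(\sqrt{-100}\right)^{2} = \left(10 i\right)^{2} = -100$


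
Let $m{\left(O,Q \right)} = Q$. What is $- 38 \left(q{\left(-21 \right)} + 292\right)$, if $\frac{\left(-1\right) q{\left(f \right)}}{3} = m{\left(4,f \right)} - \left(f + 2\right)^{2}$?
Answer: $-54644$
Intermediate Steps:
$q{\left(f \right)} = - 3 f + 3 \left(2 + f\right)^{2}$ ($q{\left(f \right)} = - 3 \left(f - \left(f + 2\right)^{2}\right) = - 3 \left(f - \left(2 + f\right)^{2}\right) = - 3 f + 3 \left(2 + f\right)^{2}$)
$- 38 \left(q{\left(-21 \right)} + 292\right) = - 38 \left(\left(\left(-3\right) \left(-21\right) + 3 \left(2 - 21\right)^{2}\right) + 292\right) = - 38 \left(\left(63 + 3 \left(-19\right)^{2}\right) + 292\right) = - 38 \left(\left(63 + 3 \cdot 361\right) + 292\right) = - 38 \left(\left(63 + 1083\right) + 292\right) = - 38 \left(1146 + 292\right) = \left(-38\right) 1438 = -54644$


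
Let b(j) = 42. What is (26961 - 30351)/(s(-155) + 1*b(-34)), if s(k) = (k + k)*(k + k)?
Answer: -1695/48071 ≈ -0.035260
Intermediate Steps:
s(k) = 4*k**2 (s(k) = (2*k)*(2*k) = 4*k**2)
(26961 - 30351)/(s(-155) + 1*b(-34)) = (26961 - 30351)/(4*(-155)**2 + 1*42) = -3390/(4*24025 + 42) = -3390/(96100 + 42) = -3390/96142 = -3390*1/96142 = -1695/48071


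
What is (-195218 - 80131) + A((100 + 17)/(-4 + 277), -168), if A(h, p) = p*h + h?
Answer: -1927944/7 ≈ -2.7542e+5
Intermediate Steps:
A(h, p) = h + h*p (A(h, p) = h*p + h = h + h*p)
(-195218 - 80131) + A((100 + 17)/(-4 + 277), -168) = (-195218 - 80131) + ((100 + 17)/(-4 + 277))*(1 - 168) = -275349 + (117/273)*(-167) = -275349 + (117*(1/273))*(-167) = -275349 + (3/7)*(-167) = -275349 - 501/7 = -1927944/7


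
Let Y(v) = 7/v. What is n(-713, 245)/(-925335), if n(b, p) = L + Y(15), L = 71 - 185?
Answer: 1703/13880025 ≈ 0.00012269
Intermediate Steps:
L = -114
n(b, p) = -1703/15 (n(b, p) = -114 + 7/15 = -1703/15)
n(-713, 245)/(-925335) = -1703/15/(-925335) = -1703/15*(-1/925335) = 1703/13880025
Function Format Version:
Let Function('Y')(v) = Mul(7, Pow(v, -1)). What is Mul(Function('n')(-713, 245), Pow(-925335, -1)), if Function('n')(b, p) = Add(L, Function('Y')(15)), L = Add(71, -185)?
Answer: Rational(1703, 13880025) ≈ 0.00012269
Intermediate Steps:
L = -114
Function('n')(b, p) = Rational(-1703, 15) (Function('n')(b, p) = Add(-114, Mul(7, Pow(15, -1))) = Add(-114, Mul(7, Rational(1, 15))) = Add(-114, Rational(7, 15)) = Rational(-1703, 15))
Mul(Function('n')(-713, 245), Pow(-925335, -1)) = Mul(Rational(-1703, 15), Pow(-925335, -1)) = Mul(Rational(-1703, 15), Rational(-1, 925335)) = Rational(1703, 13880025)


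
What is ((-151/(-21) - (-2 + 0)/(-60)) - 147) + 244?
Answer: 7291/70 ≈ 104.16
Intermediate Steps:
((-151/(-21) - (-2 + 0)/(-60)) - 147) + 244 = ((-151*(-1/21) - 1*(-2)*(-1/60)) - 147) + 244 = ((151/21 + 2*(-1/60)) - 147) + 244 = ((151/21 - 1/30) - 147) + 244 = (501/70 - 147) + 244 = -9789/70 + 244 = 7291/70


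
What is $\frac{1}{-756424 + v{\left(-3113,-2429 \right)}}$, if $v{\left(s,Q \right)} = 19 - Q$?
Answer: $- \frac{1}{753976} \approx -1.3263 \cdot 10^{-6}$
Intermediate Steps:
$\frac{1}{-756424 + v{\left(-3113,-2429 \right)}} = \frac{1}{-756424 + \left(19 - -2429\right)} = \frac{1}{-756424 + \left(19 + 2429\right)} = \frac{1}{-756424 + 2448} = \frac{1}{-753976} = - \frac{1}{753976}$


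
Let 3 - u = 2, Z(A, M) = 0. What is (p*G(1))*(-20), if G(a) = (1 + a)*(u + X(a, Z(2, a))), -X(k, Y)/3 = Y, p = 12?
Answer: -480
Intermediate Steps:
u = 1 (u = 3 - 1*2 = 3 - 2 = 1)
X(k, Y) = -3*Y
G(a) = 1 + a (G(a) = (1 + a)*(1 - 3*0) = (1 + a)*(1 + 0) = (1 + a)*1 = 1 + a)
(p*G(1))*(-20) = (12*(1 + 1))*(-20) = (12*2)*(-20) = 24*(-20) = -480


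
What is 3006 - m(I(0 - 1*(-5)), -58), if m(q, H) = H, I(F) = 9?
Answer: 3064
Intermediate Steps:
3006 - m(I(0 - 1*(-5)), -58) = 3006 - 1*(-58) = 3006 + 58 = 3064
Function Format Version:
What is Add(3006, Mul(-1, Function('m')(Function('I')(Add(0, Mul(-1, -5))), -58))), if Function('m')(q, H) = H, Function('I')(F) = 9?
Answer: 3064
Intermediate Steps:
Add(3006, Mul(-1, Function('m')(Function('I')(Add(0, Mul(-1, -5))), -58))) = Add(3006, Mul(-1, -58)) = Add(3006, 58) = 3064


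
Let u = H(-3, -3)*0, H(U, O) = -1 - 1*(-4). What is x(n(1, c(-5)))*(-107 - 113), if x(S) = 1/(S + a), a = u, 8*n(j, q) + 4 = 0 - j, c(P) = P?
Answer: 352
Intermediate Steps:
H(U, O) = 3 (H(U, O) = -1 + 4 = 3)
n(j, q) = -½ - j/8 (n(j, q) = -½ + (0 - j)/8 = -½ + (-j)/8 = -½ - j/8)
u = 0 (u = 3*0 = 0)
a = 0
x(S) = 1/S (x(S) = 1/(S + 0) = 1/S)
x(n(1, c(-5)))*(-107 - 113) = (-107 - 113)/(-½ - ⅛*1) = -220/(-½ - ⅛) = -220/(-5/8) = -8/5*(-220) = 352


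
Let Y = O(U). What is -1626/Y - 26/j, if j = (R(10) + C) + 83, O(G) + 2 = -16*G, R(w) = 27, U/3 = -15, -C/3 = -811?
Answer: -2076793/912937 ≈ -2.2748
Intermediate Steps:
C = 2433 (C = -3*(-811) = 2433)
U = -45 (U = 3*(-15) = -45)
O(G) = -2 - 16*G
j = 2543 (j = (27 + 2433) + 83 = 2460 + 83 = 2543)
Y = 718 (Y = -2 - 16*(-45) = -2 + 720 = 718)
-1626/Y - 26/j = -1626/718 - 26/2543 = -1626*1/718 - 26*1/2543 = -813/359 - 26/2543 = -2076793/912937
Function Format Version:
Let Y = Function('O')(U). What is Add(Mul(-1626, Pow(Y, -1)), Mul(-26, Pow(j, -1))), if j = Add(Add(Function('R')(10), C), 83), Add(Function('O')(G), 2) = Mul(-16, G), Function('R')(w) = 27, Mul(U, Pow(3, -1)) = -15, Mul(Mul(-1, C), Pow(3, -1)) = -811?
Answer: Rational(-2076793, 912937) ≈ -2.2748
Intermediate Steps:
C = 2433 (C = Mul(-3, -811) = 2433)
U = -45 (U = Mul(3, -15) = -45)
Function('O')(G) = Add(-2, Mul(-16, G))
j = 2543 (j = Add(Add(27, 2433), 83) = Add(2460, 83) = 2543)
Y = 718 (Y = Add(-2, Mul(-16, -45)) = Add(-2, 720) = 718)
Add(Mul(-1626, Pow(Y, -1)), Mul(-26, Pow(j, -1))) = Add(Mul(-1626, Pow(718, -1)), Mul(-26, Pow(2543, -1))) = Add(Mul(-1626, Rational(1, 718)), Mul(-26, Rational(1, 2543))) = Add(Rational(-813, 359), Rational(-26, 2543)) = Rational(-2076793, 912937)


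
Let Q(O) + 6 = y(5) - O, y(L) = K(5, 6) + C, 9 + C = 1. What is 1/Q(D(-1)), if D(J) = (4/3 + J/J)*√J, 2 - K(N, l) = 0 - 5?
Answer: -9/70 + 3*I/70 ≈ -0.12857 + 0.042857*I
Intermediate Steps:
C = -8 (C = -9 + 1 = -8)
K(N, l) = 7 (K(N, l) = 2 - (0 - 5) = 2 - 1*(-5) = 2 + 5 = 7)
y(L) = -1 (y(L) = 7 - 8 = -1)
D(J) = 7*√J/3 (D(J) = (4*(⅓) + 1)*√J = (4/3 + 1)*√J = 7*√J/3)
Q(O) = -7 - O (Q(O) = -6 + (-1 - O) = -7 - O)
1/Q(D(-1)) = 1/(-7 - 7*√(-1)/3) = 1/(-7 - 7*I/3) = 9*(-7 + 7*I/3)/490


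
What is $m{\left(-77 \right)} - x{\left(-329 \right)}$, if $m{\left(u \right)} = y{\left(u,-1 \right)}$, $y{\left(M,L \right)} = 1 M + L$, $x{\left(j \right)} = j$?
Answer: $251$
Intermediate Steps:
$y{\left(M,L \right)} = L + M$ ($y{\left(M,L \right)} = M + L = L + M$)
$m{\left(u \right)} = -1 + u$
$m{\left(-77 \right)} - x{\left(-329 \right)} = \left(-1 - 77\right) - -329 = -78 + 329 = 251$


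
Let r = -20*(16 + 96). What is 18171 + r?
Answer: 15931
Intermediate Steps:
r = -2240 (r = -20*112 = -2240)
18171 + r = 18171 - 2240 = 15931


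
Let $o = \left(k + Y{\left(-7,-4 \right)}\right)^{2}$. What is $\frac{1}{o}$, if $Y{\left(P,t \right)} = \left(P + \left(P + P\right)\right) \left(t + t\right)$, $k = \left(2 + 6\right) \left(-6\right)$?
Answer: $\frac{1}{14400} \approx 6.9444 \cdot 10^{-5}$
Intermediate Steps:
$k = -48$ ($k = 8 \left(-6\right) = -48$)
$Y{\left(P,t \right)} = 6 P t$ ($Y{\left(P,t \right)} = \left(P + 2 P\right) 2 t = 3 P 2 t = 6 P t$)
$o = 14400$ ($o = \left(-48 + 6 \left(-7\right) \left(-4\right)\right)^{2} = \left(-48 + 168\right)^{2} = 120^{2} = 14400$)
$\frac{1}{o} = \frac{1}{14400}$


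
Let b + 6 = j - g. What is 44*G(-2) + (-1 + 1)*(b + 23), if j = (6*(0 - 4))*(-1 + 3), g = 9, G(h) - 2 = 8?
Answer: 440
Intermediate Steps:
G(h) = 10 (G(h) = 2 + 8 = 10)
j = -48 (j = (6*(-4))*2 = -24*2 = -48)
b = -63 (b = -6 + (-48 - 1*9) = -6 + (-48 - 9) = -6 - 57 = -63)
44*G(-2) + (-1 + 1)*(b + 23) = 44*10 + (-1 + 1)*(-63 + 23) = 440 + 0*(-40) = 440 + 0 = 440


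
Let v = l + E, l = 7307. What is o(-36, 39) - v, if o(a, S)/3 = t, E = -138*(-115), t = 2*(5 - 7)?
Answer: -23189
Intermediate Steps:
t = -4 (t = 2*(-2) = -4)
E = 15870
o(a, S) = -12 (o(a, S) = 3*(-4) = -12)
v = 23177 (v = 7307 + 15870 = 23177)
o(-36, 39) - v = -12 - 1*23177 = -12 - 23177 = -23189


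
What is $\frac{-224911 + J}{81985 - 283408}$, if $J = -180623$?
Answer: $\frac{135178}{67141} \approx 2.0133$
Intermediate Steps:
$\frac{-224911 + J}{81985 - 283408} = \frac{-224911 - 180623}{81985 - 283408} = - \frac{405534}{-201423} = \left(-405534\right) \left(- \frac{1}{201423}\right) = \frac{135178}{67141}$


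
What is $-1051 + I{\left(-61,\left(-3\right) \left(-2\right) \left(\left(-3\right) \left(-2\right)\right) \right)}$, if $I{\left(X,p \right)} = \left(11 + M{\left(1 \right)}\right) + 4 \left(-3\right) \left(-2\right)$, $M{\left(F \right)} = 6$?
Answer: $-1010$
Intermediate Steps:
$I{\left(X,p \right)} = 41$ ($I{\left(X,p \right)} = \left(11 + 6\right) + 4 \left(-3\right) \left(-2\right) = 17 - -24 = 17 + 24 = 41$)
$-1051 + I{\left(-61,\left(-3\right) \left(-2\right) \left(\left(-3\right) \left(-2\right)\right) \right)} = -1051 + 41 = -1010$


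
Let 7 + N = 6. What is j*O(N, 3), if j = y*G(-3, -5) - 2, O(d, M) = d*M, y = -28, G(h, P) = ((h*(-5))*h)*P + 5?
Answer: 19326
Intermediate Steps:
N = -1 (N = -7 + 6 = -1)
G(h, P) = 5 - 5*P*h² (G(h, P) = ((-5*h)*h)*P + 5 = (-5*h²)*P + 5 = -5*P*h² + 5 = 5 - 5*P*h²)
O(d, M) = M*d
j = -6442 (j = -28*(5 - 5*(-5)*(-3)²) - 2 = -28*(5 - 5*(-5)*9) - 2 = -28*(5 + 225) - 2 = -28*230 - 2 = -6440 - 2 = -6442)
j*O(N, 3) = -19326*(-1) = -6442*(-3) = 19326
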